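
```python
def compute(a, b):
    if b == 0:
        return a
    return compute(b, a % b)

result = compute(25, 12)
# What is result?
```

compute(25, 12) -> compute(12, 1) -> compute(1, 0) -> 1

Answer: 1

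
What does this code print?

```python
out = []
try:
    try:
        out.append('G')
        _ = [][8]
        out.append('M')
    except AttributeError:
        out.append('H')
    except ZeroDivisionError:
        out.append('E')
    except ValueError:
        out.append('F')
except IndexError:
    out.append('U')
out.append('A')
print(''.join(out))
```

Execution trace: 'G' (try body) → 'U' (outer except IndexError) → 'A' (after the try/except). Output: GUA

Answer: GUA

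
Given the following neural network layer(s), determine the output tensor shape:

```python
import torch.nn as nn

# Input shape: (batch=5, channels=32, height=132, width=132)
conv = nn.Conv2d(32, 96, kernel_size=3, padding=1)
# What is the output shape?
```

Input: (5, 32, 132, 132) -> Output: (5, 96, 132, 132)

Answer: (5, 96, 132, 132)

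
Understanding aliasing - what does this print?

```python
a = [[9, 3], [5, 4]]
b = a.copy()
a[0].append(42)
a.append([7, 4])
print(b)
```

Key concept: shallow copy with nested lists.
Step by step:
`a = [[9, 3], [5, 4]]` → a = [[9, 3], [5, 4]]
`b = a.copy()` → b = [[9, 3], [5, 4]]
`a[0].append(42)` → a = [[9, 3, 42], [5, 4]]; b = [[9, 3, 42], [5, 4]]
`a.append([7, 4])` → a = [[9, 3, 42], [5, 4], [7, 4]]
`print(b)` → prints [[9, 3, 42], [5, 4]]

Answer: [[9, 3, 42], [5, 4]]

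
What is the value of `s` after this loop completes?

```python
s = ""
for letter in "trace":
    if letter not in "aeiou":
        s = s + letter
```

Remove vowels from 'trace'
`s` takes the values: "" → "t" → "tr" → "trc"

Answer: "trc"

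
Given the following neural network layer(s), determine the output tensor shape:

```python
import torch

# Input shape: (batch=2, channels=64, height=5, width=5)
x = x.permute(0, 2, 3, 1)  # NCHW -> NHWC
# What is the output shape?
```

Input: (2, 64, 5, 5) -> Output: (2, 5, 5, 64)

Answer: (2, 5, 5, 64)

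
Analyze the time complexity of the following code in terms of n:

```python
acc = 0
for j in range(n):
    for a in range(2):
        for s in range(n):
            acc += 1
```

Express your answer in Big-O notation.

Each loop level contributes: n × 1 × n. Multiplying the contributions gives O(n^2).

Answer: O(n^2)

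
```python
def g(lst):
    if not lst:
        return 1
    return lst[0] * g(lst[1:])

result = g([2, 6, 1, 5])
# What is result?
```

Product over [2, 6, 1, 5] = 2 * 6 * 1 * 5 = 60

Answer: 60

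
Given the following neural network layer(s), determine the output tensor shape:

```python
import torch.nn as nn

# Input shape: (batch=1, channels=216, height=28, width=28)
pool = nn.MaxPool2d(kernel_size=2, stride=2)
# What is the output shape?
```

Input: (1, 216, 28, 28) -> Output: (1, 216, 14, 14)

Answer: (1, 216, 14, 14)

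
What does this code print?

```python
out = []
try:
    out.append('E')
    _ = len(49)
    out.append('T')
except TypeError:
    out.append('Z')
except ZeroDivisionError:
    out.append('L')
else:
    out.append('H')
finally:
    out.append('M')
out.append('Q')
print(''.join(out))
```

Execution trace: 'E' (try body) → 'Z' (except TypeError) → 'M' (finally) → 'Q' (after the try/except). Output: EZMQ

Answer: EZMQ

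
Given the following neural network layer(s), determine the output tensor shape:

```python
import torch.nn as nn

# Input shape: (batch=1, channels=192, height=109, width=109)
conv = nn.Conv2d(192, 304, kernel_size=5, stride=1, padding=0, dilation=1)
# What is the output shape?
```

Input: (1, 192, 109, 109) -> Output: (1, 304, 105, 105)

Answer: (1, 304, 105, 105)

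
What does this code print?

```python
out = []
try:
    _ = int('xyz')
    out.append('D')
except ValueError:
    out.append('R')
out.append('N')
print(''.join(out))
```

Execution trace: 'R' (except ValueError) → 'N' (after the try/except). Output: RN

Answer: RN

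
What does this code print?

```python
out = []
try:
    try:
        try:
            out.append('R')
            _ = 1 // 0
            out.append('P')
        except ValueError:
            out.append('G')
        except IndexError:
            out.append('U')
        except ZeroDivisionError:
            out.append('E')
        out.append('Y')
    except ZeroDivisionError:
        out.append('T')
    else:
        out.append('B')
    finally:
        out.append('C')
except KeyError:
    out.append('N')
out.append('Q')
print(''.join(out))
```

Execution trace: 'R' (inner try body) → 'E' (inner except ZeroDivisionError) → 'Y' (try body, no exception) → 'B' (else) → 'C' (finally) → 'Q' (after the try/except). Output: REYBCQ

Answer: REYBCQ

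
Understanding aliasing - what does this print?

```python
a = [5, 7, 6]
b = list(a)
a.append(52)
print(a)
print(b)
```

Key concept: list() constructor creates copy.
Step by step:
`a = [5, 7, 6]` → a = [5, 7, 6]
`b = list(a)` → b = [5, 7, 6]
`a.append(52)` → a = [5, 7, 6, 52]
`print(a)` → prints [5, 7, 6, 52]
`print(b)` → prints [5, 7, 6]

Answer:
[5, 7, 6, 52]
[5, 7, 6]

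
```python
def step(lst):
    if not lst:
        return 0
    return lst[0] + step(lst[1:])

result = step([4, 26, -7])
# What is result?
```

4 + 26 + (-7) + 0 = 23

Answer: 23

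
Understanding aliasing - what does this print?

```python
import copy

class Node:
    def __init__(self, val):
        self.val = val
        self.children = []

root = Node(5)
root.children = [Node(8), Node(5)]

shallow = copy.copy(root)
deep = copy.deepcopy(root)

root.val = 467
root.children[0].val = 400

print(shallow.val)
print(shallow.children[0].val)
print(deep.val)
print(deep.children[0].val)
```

Key concept: deep copy with custom objects.
Step by step:
`root = Node(5)` → root = Node(val=5, children=[])
`root.children = [Node(8), Node(5)]` → root = Node(val=5, children=[Node(val=8, children=[]), Node(val=5, children=[])])
`shallow = copy.copy(root)` → shallow = Node(val=5, children=[Node(val=8, children=[]), Node(val=5, children=[])])
`deep = copy.deepcopy(root)` → deep = Node(val=5, children=[Node(val=8, children=[]), Node(val=5, children=[])])
`root.val = 467` → root = Node(val=467, children=[Node(val=8, children=[]), Node(val=5, children=[])])
`root.children[0].val = 400` → root = Node(val=467, children=[Node(val=400, children=[]), Node(val=5, children=[])]); shallow = Node(val=5, children=[Node(val=400, children=[]), Node(val=5, children=[])])
`print(shallow.val)` → prints 5
`print(shallow.children[0].val)` → prints 400
`print(deep.val)` → prints 5
`print(deep.children[0].val)` → prints 8

Answer:
5
400
5
8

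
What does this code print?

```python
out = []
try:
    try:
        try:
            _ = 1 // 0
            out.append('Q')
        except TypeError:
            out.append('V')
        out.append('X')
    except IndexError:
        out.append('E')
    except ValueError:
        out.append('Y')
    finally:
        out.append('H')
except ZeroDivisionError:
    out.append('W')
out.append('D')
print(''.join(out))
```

Execution trace: 'H' (finally) → 'W' (outer except ZeroDivisionError) → 'D' (after the try/except). Output: HWD

Answer: HWD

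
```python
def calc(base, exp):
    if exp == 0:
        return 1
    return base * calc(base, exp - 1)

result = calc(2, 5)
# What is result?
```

calc(2, 5) = 2 * 2 * 2 * 2 * 2 = 32

Answer: 32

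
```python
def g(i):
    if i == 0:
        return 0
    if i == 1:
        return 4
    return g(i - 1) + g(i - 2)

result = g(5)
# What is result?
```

Build up from base cases: g(0)=0, g(1)=4, g(2)=4, g(3)=8, g(4)=12, g(5)=20

Answer: 20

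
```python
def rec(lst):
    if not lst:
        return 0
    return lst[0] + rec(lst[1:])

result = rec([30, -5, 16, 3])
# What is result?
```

30 + (-5) + 16 + 3 + 0 = 44

Answer: 44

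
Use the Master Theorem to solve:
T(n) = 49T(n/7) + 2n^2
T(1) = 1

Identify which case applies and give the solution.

a=49, b=7, f(n)=2n^2. log_7(49) = 2. Since c=2 = 2, Case 2 applies: T(n) = Θ(n^log_b(a) · log n) = O(n^2 log n).

Answer: O(n^2 log n) - Case 2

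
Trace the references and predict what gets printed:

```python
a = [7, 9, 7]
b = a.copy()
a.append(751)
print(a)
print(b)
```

Key concept: list.copy() creates independent copy.
Step by step:
`a = [7, 9, 7]` → a = [7, 9, 7]
`b = a.copy()` → b = [7, 9, 7]
`a.append(751)` → a = [7, 9, 7, 751]
`print(a)` → prints [7, 9, 7, 751]
`print(b)` → prints [7, 9, 7]

Answer:
[7, 9, 7, 751]
[7, 9, 7]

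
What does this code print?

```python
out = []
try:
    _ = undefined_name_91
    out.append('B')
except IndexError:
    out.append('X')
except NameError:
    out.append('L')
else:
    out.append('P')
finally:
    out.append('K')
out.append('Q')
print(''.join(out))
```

Execution trace: 'L' (except NameError) → 'K' (finally) → 'Q' (after the try/except). Output: LKQ

Answer: LKQ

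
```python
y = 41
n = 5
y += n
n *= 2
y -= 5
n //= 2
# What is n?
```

Trace:
`y = 41` → y = 41
`n = 5` → n = 5
`y += n` → y = 46
`n *= 2` → n = 10
`y -= 5` → y = 41
`n //= 2` → n = 5
So n = 5

Answer: 5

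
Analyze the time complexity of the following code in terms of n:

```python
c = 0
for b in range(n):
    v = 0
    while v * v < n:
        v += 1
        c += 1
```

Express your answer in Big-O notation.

Each loop level contributes: n × √n. Multiplying the contributions gives O(n√n).

Answer: O(n√n)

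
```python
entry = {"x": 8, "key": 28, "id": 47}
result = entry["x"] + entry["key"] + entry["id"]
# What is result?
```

Trace:
`entry = {"x": 8, "key": 28, "id": 47}` → entry = {'x': 8, 'key': 28, 'id': 47}
`result = entry["x"] + entry["key"] + entry["id"]` → result = 83
So result = 83

Answer: 83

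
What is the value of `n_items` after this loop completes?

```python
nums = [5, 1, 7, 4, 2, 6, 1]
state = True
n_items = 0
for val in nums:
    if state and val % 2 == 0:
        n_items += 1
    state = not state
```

Count even values at even positions
`n_items` takes the values: 0 → 1

Answer: 1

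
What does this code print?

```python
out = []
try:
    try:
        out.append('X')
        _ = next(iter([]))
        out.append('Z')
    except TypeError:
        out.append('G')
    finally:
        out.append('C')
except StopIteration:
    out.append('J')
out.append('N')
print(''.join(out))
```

Execution trace: 'X' (try body) → 'C' (finally) → 'J' (outer except StopIteration) → 'N' (after the try/except). Output: XCJN

Answer: XCJN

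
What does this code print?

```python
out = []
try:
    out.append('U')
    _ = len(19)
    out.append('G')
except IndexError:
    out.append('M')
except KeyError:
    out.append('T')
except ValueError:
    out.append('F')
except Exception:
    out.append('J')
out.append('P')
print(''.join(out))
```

Execution trace: 'U' (try body) → 'J' (except Exception) → 'P' (after the try/except). Output: UJP

Answer: UJP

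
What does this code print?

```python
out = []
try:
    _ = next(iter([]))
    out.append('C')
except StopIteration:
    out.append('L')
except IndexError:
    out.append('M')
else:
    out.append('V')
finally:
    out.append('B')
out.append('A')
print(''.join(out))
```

Execution trace: 'L' (except StopIteration) → 'B' (finally) → 'A' (after the try/except). Output: LBA

Answer: LBA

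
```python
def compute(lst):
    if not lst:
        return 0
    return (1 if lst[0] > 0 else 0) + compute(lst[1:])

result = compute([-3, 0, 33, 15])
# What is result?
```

Count of positive elements in [-3, 0, 33, 15] = 2

Answer: 2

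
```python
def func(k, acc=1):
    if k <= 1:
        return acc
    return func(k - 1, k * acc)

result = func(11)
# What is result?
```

Accumulator trace (n, acc): (11, 1) -> (10, 11) -> (9, 110) -> (8, 990) -> (7, 7920) -> (6, 55440) -> (5, 332640) -> (4, 1663200) -> (3, 6652800) -> (2, 19958400) -> (1, 39916800) -> return 39916800

Answer: 39916800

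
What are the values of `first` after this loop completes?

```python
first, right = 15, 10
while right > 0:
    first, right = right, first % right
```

GCD of 15 and 10
`first` takes the values: 15 → 10 → 5

Answer: 5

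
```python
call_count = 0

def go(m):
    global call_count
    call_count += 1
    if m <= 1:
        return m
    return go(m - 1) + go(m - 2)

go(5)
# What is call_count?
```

Calls(m) = 1 + Calls(m-1) + Calls(m-2); Calls(0)=Calls(1)=1. For m=5 this gives 15.

Answer: 15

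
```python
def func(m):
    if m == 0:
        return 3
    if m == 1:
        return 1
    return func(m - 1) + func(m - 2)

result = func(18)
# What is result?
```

Build up from base cases: func(0)=3, func(1)=1, func(2)=4, func(3)=5, func(4)=9, func(5)=14, func(6)=23, ..., func(18)=7375

Answer: 7375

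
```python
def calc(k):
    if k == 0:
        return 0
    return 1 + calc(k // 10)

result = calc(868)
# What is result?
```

Count of digits of 868: 3

Answer: 3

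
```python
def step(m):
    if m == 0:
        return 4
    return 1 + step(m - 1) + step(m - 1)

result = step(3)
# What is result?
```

step(m) = 1 + 2·step(m-1), step(0)=4. Closed form: (4+1)·2^3 - 1 = 39.

Answer: 39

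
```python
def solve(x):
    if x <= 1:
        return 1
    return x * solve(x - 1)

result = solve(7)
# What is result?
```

solve(7) = 7 * 6 * 5 * 4 * 3 * 2 * 1 = 5040

Answer: 5040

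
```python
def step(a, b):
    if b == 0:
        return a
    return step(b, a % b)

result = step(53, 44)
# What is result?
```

step(53, 44) -> step(44, 9) -> step(9, 8) -> step(8, 1) -> step(1, 0) -> 1

Answer: 1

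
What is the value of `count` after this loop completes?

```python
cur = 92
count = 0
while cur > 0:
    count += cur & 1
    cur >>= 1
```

Count set bits in 92 (binary: 0b1011100)
`count` takes the values: 0 → 1 → 2 → 3 → 4

Answer: 4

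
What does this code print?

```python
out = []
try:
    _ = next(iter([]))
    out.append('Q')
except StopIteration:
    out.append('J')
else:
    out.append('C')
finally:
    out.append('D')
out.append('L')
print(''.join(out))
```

Execution trace: 'J' (except StopIteration) → 'D' (finally) → 'L' (after the try/except). Output: JDL

Answer: JDL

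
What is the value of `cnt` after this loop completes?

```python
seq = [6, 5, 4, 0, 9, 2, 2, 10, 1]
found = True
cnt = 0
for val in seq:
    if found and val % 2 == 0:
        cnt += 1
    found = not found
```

Count even values at even positions
`cnt` takes the values: 0 → 1 → 2 → 3

Answer: 3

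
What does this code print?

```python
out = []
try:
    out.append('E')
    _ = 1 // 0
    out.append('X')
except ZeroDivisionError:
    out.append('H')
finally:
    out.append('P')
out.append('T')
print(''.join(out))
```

Execution trace: 'E' (try body) → 'H' (except ZeroDivisionError) → 'P' (finally) → 'T' (after the try/except). Output: EHPT

Answer: EHPT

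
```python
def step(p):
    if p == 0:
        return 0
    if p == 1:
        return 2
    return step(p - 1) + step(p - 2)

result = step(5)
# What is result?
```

Build up from base cases: step(0)=0, step(1)=2, step(2)=2, step(3)=4, step(4)=6, step(5)=10

Answer: 10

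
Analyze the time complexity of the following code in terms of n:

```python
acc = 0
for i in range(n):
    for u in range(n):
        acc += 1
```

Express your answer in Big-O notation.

Each loop level contributes: n × n. Multiplying the contributions gives O(n^2).

Answer: O(n^2)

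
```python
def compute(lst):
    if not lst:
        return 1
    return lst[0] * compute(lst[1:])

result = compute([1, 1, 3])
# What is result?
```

Product over [1, 1, 3] = 1 * 1 * 3 = 3

Answer: 3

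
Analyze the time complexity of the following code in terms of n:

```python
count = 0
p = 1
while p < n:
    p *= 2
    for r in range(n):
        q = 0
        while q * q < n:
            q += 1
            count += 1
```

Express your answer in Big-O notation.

Each loop level contributes: log n × n × √n. Multiplying the contributions gives O(n√n log n).

Answer: O(n√n log n)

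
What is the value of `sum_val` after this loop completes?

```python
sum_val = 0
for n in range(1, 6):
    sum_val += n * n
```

Sum of squares 1² to 5² = 55
`sum_val` takes the values: 0 → 1 → 5 → 14 → 30 → 55

Answer: 55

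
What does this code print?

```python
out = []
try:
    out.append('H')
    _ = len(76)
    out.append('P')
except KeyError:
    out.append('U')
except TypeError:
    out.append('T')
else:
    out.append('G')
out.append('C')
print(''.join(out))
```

Execution trace: 'H' (try body) → 'T' (except TypeError) → 'C' (after the try/except). Output: HTC

Answer: HTC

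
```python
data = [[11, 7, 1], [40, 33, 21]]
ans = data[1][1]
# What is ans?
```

Trace:
`data = [[11, 7, 1], [40, 33, 21]]` → data = [[11, 7, 1], [40, 33, 21]]
`ans = data[1][1]` → ans = 33
So ans = 33

Answer: 33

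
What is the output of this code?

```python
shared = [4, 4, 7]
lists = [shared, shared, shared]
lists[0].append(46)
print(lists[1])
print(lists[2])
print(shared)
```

Key concept: list of same reference.
Step by step:
`shared = [4, 4, 7]` → shared = [4, 4, 7]
`lists = [shared, shared, shared]` → lists = [[4, 4, 7], [4, 4, 7], [4, 4, 7]]
`lists[0].append(46)` → shared = [4, 4, 7, 46]; lists = [[4, 4, 7, 46], [4, 4, 7, 46], [4, 4, 7, 46]]
`print(lists[1])` → prints [4, 4, 7, 46]
`print(lists[2])` → prints [4, 4, 7, 46]
`print(shared)` → prints [4, 4, 7, 46]

Answer:
[4, 4, 7, 46]
[4, 4, 7, 46]
[4, 4, 7, 46]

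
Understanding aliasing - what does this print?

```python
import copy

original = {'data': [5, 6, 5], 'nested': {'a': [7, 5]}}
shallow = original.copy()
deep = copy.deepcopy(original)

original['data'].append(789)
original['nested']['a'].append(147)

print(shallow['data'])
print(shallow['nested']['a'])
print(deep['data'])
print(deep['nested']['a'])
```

Key concept: comparing shallow vs deep copy.
Step by step:
`original = {'data': [5, 6, 5], 'nested': {'a': [7, 5]}}` → original = {'data': [5, 6, 5], 'nested': {'a': [7, 5]}}
`shallow = original.copy()` → shallow = {'data': [5, 6, 5], 'nested': {'a': [7, 5]}}
`deep = copy.deepcopy(original)` → deep = {'data': [5, 6, 5], 'nested': {'a': [7, 5]}}
`original['data'].append(789)` → original = {'data': [5, 6, 5, 789], 'nested': {'a': [7, 5]}}; shallow = {'data': [5, 6, 5, 789], 'nested': {'a': [7, 5]}}
`original['nested']['a'].append(147)` → original = {'data': [5, 6, 5, 789], 'nested': {'a': [7, 5, 147]}}; shallow = {'data': [5, 6, 5, 789], 'nested': {'a': [7, 5, 147]}}
`print(shallow['data'])` → prints [5, 6, 5, 789]
`print(shallow['nested']['a'])` → prints [7, 5, 147]
`print(deep['data'])` → prints [5, 6, 5]
`print(deep['nested']['a'])` → prints [7, 5]

Answer:
[5, 6, 5, 789]
[7, 5, 147]
[5, 6, 5]
[7, 5]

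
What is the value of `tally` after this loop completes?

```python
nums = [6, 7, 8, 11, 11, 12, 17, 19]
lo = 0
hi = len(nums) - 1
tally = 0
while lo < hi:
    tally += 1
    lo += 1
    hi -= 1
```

Iterations until pointers meet (list length 8)
`tally` takes the values: 0 → 1 → 2 → 3 → 4

Answer: 4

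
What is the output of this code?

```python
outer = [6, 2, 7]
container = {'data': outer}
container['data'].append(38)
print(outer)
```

Key concept: dict holds reference to list.
Step by step:
`outer = [6, 2, 7]` → outer = [6, 2, 7]
`container = {'data': outer}` → container = {'data': [6, 2, 7]}
`container['data'].append(38)` → outer = [6, 2, 7, 38]; container = {'data': [6, 2, 7, 38]}
`print(outer)` → prints [6, 2, 7, 38]

Answer: [6, 2, 7, 38]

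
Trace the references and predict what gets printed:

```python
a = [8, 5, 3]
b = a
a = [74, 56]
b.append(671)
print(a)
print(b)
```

Key concept: rebinding vs mutation: a is rebound to a new list, b still points at the original.
Step by step:
`a = [8, 5, 3]` → a = [8, 5, 3]
`b = a` → b = [8, 5, 3] (same object as a)
`a = [74, 56]` → a = [74, 56]
`b.append(671)` → b = [8, 5, 3, 671]
`print(a)` → prints [74, 56]
`print(b)` → prints [8, 5, 3, 671]

Answer:
[74, 56]
[8, 5, 3, 671]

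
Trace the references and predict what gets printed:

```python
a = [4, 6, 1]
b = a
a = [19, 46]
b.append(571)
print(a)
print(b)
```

Key concept: rebinding vs mutation: a is rebound to a new list, b still points at the original.
Step by step:
`a = [4, 6, 1]` → a = [4, 6, 1]
`b = a` → b = [4, 6, 1] (same object as a)
`a = [19, 46]` → a = [19, 46]
`b.append(571)` → b = [4, 6, 1, 571]
`print(a)` → prints [19, 46]
`print(b)` → prints [4, 6, 1, 571]

Answer:
[19, 46]
[4, 6, 1, 571]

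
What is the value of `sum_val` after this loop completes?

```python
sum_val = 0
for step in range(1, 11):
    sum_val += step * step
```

Sum of squares 1² to 10² = 385
`sum_val` takes the values: 0 → 1 → 5 → 14 → 30 → 55 → 91 → 140 → 204 → 285 → 385

Answer: 385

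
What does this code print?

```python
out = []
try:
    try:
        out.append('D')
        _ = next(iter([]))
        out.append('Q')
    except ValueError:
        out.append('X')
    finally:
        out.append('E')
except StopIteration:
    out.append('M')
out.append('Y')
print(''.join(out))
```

Execution trace: 'D' (try body) → 'E' (finally) → 'M' (outer except StopIteration) → 'Y' (after the try/except). Output: DEMY

Answer: DEMY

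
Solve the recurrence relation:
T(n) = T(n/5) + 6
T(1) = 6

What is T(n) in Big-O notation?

Each step divides n by 5 and adds 6. After log_5(n) steps we reach T(1)=6. So T(n) = 6·log_5(n) + 6 = O(log n).

Answer: O(log n)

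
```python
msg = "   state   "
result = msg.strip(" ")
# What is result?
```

Trace:
`msg = "   state   "` → msg = '   state   '
`result = msg.strip(" ")` → result = 'state'
So result = 'state'

Answer: 'state'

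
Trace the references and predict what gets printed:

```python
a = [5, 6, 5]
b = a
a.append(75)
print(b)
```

Key concept: basic list aliasing.
Step by step:
`a = [5, 6, 5]` → a = [5, 6, 5]
`b = a` → b = [5, 6, 5] (same object as a)
`a.append(75)` → a = [5, 6, 5, 75] (same object as b); b = [5, 6, 5, 75] (same object as a)
`print(b)` → prints [5, 6, 5, 75]

Answer: [5, 6, 5, 75]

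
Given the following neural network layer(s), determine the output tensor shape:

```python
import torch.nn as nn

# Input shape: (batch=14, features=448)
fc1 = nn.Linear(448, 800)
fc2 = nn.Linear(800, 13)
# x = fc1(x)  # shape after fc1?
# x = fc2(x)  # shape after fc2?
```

Input: (14, 448) -> after fc1: (14, 800) -> Output: (14, 13)

Answer: (14, 13)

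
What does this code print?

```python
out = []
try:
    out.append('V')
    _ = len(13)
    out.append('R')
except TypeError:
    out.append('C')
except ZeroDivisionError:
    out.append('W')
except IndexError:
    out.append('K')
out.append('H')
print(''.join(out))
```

Execution trace: 'V' (try body) → 'C' (except TypeError) → 'H' (after the try/except). Output: VCH

Answer: VCH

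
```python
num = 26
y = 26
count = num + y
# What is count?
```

Trace:
`num = 26` → num = 26
`y = 26` → y = 26
`count = num + y` → count = 52
So count = 52

Answer: 52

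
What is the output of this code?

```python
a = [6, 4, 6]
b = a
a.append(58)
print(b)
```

Key concept: basic list aliasing.
Step by step:
`a = [6, 4, 6]` → a = [6, 4, 6]
`b = a` → b = [6, 4, 6] (same object as a)
`a.append(58)` → a = [6, 4, 6, 58] (same object as b); b = [6, 4, 6, 58] (same object as a)
`print(b)` → prints [6, 4, 6, 58]

Answer: [6, 4, 6, 58]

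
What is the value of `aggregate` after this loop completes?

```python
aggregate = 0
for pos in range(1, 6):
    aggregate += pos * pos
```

Sum of squares 1² to 5² = 55
`aggregate` takes the values: 0 → 1 → 5 → 14 → 30 → 55

Answer: 55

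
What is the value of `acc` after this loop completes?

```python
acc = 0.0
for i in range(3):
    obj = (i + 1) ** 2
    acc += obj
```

Sum of squared losses 1² + 2² + ... + 3²
`acc` takes the values: 0.0 → 1.0 → 5.0 → 14.0

Answer: 14.0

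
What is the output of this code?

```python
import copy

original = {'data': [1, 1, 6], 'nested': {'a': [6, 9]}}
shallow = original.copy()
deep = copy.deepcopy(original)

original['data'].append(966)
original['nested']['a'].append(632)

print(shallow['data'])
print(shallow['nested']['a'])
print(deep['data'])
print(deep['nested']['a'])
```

Key concept: comparing shallow vs deep copy.
Step by step:
`original = {'data': [1, 1, 6], 'nested': {'a': [6, 9]}}` → original = {'data': [1, 1, 6], 'nested': {'a': [6, 9]}}
`shallow = original.copy()` → shallow = {'data': [1, 1, 6], 'nested': {'a': [6, 9]}}
`deep = copy.deepcopy(original)` → deep = {'data': [1, 1, 6], 'nested': {'a': [6, 9]}}
`original['data'].append(966)` → original = {'data': [1, 1, 6, 966], 'nested': {'a': [6, 9]}}; shallow = {'data': [1, 1, 6, 966], 'nested': {'a': [6, 9]}}
`original['nested']['a'].append(632)` → original = {'data': [1, 1, 6, 966], 'nested': {'a': [6, 9, 632]}}; shallow = {'data': [1, 1, 6, 966], 'nested': {'a': [6, 9, 632]}}
`print(shallow['data'])` → prints [1, 1, 6, 966]
`print(shallow['nested']['a'])` → prints [6, 9, 632]
`print(deep['data'])` → prints [1, 1, 6]
`print(deep['nested']['a'])` → prints [6, 9]

Answer:
[1, 1, 6, 966]
[6, 9, 632]
[1, 1, 6]
[6, 9]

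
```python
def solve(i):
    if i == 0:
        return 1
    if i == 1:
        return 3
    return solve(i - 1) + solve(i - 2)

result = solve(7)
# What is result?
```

Build up from base cases: solve(0)=1, solve(1)=3, solve(2)=4, solve(3)=7, solve(4)=11, solve(5)=18, solve(6)=29, ..., solve(7)=47

Answer: 47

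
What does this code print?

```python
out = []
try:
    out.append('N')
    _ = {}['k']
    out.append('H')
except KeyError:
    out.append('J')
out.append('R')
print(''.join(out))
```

Execution trace: 'N' (try body) → 'J' (except KeyError) → 'R' (after the try/except). Output: NJR

Answer: NJR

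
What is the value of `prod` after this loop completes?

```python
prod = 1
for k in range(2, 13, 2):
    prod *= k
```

Product of even numbers 2 to 12
`prod` takes the values: 1 → 2 → 8 → 48 → 384 → 3840 → 46080

Answer: 46080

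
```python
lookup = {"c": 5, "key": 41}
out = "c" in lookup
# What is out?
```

Trace:
`lookup = {"c": 5, "key": 41}` → lookup = {'c': 5, 'key': 41}
`out = "c" in lookup` → out = True
So out = True

Answer: True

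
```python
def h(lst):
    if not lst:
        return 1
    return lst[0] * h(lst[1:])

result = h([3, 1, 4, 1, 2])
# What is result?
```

Product over [3, 1, 4, 1, 2] = 3 * 1 * 4 * 1 * 2 = 24

Answer: 24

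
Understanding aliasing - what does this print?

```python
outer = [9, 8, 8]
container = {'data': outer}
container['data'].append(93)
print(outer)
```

Key concept: dict holds reference to list.
Step by step:
`outer = [9, 8, 8]` → outer = [9, 8, 8]
`container = {'data': outer}` → container = {'data': [9, 8, 8]}
`container['data'].append(93)` → outer = [9, 8, 8, 93]; container = {'data': [9, 8, 8, 93]}
`print(outer)` → prints [9, 8, 8, 93]

Answer: [9, 8, 8, 93]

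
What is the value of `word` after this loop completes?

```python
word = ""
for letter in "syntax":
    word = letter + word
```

Reverse 'syntax'
`word` takes the values: "" → "s" → "ys" → "nys" → "tnys" → "atnys" → "xatnys"

Answer: "xatnys"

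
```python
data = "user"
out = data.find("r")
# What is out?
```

Trace:
`data = "user"` → data = 'user'
`out = data.find("r")` → out = 3
So out = 3

Answer: 3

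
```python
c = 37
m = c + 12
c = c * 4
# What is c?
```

Trace:
`c = 37` → c = 37
`m = c + 12` → m = 49
`c = c * 4` → c = 148
So c = 148

Answer: 148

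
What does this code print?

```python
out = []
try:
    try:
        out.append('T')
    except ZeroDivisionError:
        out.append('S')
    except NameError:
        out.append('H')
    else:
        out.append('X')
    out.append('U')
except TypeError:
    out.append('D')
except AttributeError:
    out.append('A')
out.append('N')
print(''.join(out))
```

Execution trace: 'T' (inner try body, no exception) → 'X' (inner else) → 'U' (try body, no exception) → 'N' (after the try/except). Output: TXUN

Answer: TXUN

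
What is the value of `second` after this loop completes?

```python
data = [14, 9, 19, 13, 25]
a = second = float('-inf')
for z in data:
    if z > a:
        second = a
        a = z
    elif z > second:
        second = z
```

Second largest (with repeats) in [14, 9, 19, 13, 25]
`second` takes the values: -inf → 9 → 14 → 19

Answer: 19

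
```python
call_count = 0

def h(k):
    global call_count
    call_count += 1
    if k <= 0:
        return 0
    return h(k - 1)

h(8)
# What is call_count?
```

Linear recursion stepping by 1: 9 calls from k=8 down to ≤0.

Answer: 9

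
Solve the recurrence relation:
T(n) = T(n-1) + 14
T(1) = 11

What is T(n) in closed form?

Unrolling: T(n) = T(1) + 14·(n-1) = 11 + 14(n-1) = 14n - 3.

Answer: T(n) = 14n - 3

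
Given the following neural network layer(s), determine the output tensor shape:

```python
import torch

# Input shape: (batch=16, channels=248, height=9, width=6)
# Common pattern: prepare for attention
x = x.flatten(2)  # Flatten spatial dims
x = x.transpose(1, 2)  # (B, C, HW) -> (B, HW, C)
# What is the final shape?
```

Input: (16, 248, 9, 6) -> after flatten(2): (16, 248, 54) -> Output: (16, 54, 248)

Answer: (16, 54, 248)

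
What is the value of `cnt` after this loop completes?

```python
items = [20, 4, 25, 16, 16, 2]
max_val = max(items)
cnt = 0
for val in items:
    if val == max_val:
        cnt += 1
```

Count of max value 25 in [20, 4, 25, 16, 16, 2]
`cnt` takes the values: 0 → 1

Answer: 1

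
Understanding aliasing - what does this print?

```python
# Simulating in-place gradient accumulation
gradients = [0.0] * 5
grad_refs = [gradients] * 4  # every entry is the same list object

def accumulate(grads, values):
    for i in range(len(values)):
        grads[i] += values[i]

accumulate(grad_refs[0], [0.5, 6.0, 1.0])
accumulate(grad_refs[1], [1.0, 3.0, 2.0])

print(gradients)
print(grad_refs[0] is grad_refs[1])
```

Key concept: gradient accumulation aliasing.
Step by step:
`gradients = [0.0] * 5` → gradients = [0.0, 0.0, 0.0, 0.0, 0.0]
`grad_refs = [gradients] * 4` → grad_refs = [[0.0, 0.0, 0.0, 0.0, 0.0], [0.0, 0.0, 0.0, 0.0, 0.0], [0.0, 0.0, 0.0, 0.0, 0.0], [0.0, 0.0, 0.0, 0.0, 0.0]]
`accumulate(grad_refs[0], [0.5, 6.0, 1.0])` → gradients = [0.5, 6.0, 1.0, 0.0, 0.0]; grad_refs = [[0.5, 6.0, 1.0, 0.0, 0.0], [0.5, 6.0, 1.0, 0.0, 0.0], [0.5, 6.0, 1.0, 0.0, 0.0], [0.5, 6.0, 1.0, 0.0, 0.0]]
`accumulate(grad_refs[1], [1.0, 3.0, 2.0])` → gradients = [1.5, 9.0, 3.0, 0.0, 0.0]; grad_refs = [[1.5, 9.0, 3.0, 0.0, 0.0], [1.5, 9.0, 3.0, 0.0, 0.0], [1.5, 9.0, 3.0, 0.0, 0.0], [1.5, 9.0, 3.0, 0.0, 0.0]]
`print(gradients)` → prints [1.5, 9.0, 3.0, 0.0, 0.0]
`print(grad_refs[0] is grad_refs[1])` → prints True

Answer:
[1.5, 9.0, 3.0, 0.0, 0.0]
True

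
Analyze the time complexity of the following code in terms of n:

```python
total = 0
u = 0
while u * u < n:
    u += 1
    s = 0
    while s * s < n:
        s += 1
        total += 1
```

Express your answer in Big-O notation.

Each loop level contributes: √n × √n. Multiplying the contributions gives O(n).

Answer: O(n)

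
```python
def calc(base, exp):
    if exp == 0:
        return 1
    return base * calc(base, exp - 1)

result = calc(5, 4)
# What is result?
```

calc(5, 4) = 5 * 5 * 5 * 5 = 625

Answer: 625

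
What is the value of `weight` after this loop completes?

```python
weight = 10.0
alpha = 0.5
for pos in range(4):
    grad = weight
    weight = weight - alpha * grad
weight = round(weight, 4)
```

Gradient descent: w = 10.0 * (1 - 0.5)^4
`weight` takes the values: 10.0 → 5.0 → 2.5 → 1.25 → 0.625

Answer: 0.625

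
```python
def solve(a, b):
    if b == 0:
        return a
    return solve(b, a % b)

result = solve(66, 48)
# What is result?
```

solve(66, 48) -> solve(48, 18) -> solve(18, 12) -> solve(12, 6) -> solve(6, 0) -> 6

Answer: 6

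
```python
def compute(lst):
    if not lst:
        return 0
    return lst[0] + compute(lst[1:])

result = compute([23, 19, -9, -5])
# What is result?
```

23 + 19 + (-9) + (-5) + 0 = 28

Answer: 28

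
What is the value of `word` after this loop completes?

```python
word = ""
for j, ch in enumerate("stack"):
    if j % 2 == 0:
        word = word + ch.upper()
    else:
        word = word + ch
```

Uppercase even positions in 'stack'
`word` takes the values: "" → "S" → "St" → "StA" → "StAc" → "StAcK"

Answer: "StAcK"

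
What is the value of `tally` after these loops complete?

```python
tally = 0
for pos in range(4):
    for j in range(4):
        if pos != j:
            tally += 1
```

4² - 4 (exclude diagonal)
`tally` takes the values: 0 → 1 → 2 → 3 → 4 → 5 → 6 → 7 → 8 → 9 → 10 → 11 → 12

Answer: 12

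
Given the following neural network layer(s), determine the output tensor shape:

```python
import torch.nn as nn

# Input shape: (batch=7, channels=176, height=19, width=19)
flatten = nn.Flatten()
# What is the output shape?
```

Input: (7, 176, 19, 19) -> Output: (7, 63536)

Answer: (7, 63536)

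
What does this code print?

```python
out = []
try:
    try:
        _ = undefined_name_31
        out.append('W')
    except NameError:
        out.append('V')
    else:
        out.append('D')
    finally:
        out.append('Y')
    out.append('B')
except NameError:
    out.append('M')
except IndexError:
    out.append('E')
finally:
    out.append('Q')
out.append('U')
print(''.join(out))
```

Execution trace: 'V' (inner except NameError) → 'Y' (inner finally) → 'B' (try body, no exception) → 'Q' (finally) → 'U' (after the try/except). Output: VYBQU

Answer: VYBQU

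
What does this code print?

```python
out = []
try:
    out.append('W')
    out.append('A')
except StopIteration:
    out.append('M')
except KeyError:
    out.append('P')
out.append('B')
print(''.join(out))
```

Execution trace: 'W' (try body) → 'A' (try body, no exception) → 'B' (after the try/except). Output: WAB

Answer: WAB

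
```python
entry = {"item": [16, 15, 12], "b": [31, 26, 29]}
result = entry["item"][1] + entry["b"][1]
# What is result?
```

Trace:
`entry = {"item": [16, 15, 12], "b": [31, 26, 29]}` → entry = {'item': [16, 15, 12], 'b': [31, 26, 29]}
`result = entry["item"][1] + entry["b"][1]` → result = 41
So result = 41

Answer: 41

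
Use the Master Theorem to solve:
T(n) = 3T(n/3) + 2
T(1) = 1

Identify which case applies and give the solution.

a=3, b=3, f(n)=2. log_3(3) = 1. Since c=0 < 1, Case 1 applies: T(n) = Θ(n^log_b(a)) = O(n).

Answer: O(n) - Case 1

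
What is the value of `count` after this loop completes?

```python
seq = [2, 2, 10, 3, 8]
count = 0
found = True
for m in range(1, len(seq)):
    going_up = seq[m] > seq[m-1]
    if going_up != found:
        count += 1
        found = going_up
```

Count direction changes in [2, 2, 10, 3, 8]
`count` takes the values: 0 → 1 → 2 → 3 → 4

Answer: 4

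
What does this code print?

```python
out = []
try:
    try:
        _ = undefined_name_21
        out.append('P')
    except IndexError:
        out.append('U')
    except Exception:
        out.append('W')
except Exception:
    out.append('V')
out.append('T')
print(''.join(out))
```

Execution trace: 'W' (inner except Exception) → 'T' (after the try/except). Output: WT

Answer: WT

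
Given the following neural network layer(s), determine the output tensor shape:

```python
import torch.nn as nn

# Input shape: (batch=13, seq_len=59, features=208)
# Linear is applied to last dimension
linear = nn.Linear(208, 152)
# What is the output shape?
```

Input: (13, 59, 208) -> Output: (13, 59, 152)

Answer: (13, 59, 152)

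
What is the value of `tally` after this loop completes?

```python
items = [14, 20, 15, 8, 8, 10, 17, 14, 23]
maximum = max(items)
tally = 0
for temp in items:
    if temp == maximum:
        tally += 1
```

Count of max value 23 in [14, 20, 15, 8, 8, 10, 17, 14, 23]
`tally` takes the values: 0 → 1

Answer: 1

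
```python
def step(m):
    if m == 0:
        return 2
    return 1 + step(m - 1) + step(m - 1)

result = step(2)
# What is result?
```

step(m) = 1 + 2·step(m-1), step(0)=2. Closed form: (2+1)·2^2 - 1 = 11.

Answer: 11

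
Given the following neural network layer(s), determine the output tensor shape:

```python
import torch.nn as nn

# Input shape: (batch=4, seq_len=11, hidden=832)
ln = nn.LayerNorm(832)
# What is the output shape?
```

Input: (4, 11, 832) -> Output: (4, 11, 832)

Answer: (4, 11, 832)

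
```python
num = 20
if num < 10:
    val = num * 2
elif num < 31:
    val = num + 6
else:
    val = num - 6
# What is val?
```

Trace:
`num = 20` → num = 20
`if num < 10: ...` → num < 10 is False, num < 31 is True → val = 26
So val = 26

Answer: 26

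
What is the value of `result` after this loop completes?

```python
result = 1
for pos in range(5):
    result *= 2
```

2^5 = 32
`result` takes the values: 1 → 2 → 4 → 8 → 16 → 32

Answer: 32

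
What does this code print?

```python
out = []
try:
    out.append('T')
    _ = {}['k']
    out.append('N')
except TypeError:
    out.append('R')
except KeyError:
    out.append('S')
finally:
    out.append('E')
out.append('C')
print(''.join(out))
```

Execution trace: 'T' (try body) → 'S' (except KeyError) → 'E' (finally) → 'C' (after the try/except). Output: TSEC

Answer: TSEC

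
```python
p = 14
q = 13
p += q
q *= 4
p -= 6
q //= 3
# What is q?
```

Trace:
`p = 14` → p = 14
`q = 13` → q = 13
`p += q` → p = 27
`q *= 4` → q = 52
`p -= 6` → p = 21
`q //= 3` → q = 17
So q = 17

Answer: 17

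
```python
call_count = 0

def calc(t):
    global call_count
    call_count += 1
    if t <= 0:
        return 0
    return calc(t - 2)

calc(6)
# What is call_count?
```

Linear recursion stepping by 2: 4 calls from t=6 down to ≤0.

Answer: 4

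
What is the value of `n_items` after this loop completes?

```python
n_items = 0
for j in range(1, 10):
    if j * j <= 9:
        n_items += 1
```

Count numbers where j² ≤ 9
`n_items` takes the values: 0 → 1 → 2 → 3

Answer: 3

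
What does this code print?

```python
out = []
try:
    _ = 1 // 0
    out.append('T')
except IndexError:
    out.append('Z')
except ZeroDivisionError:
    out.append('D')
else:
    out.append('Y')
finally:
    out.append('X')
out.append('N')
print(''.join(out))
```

Execution trace: 'D' (except ZeroDivisionError) → 'X' (finally) → 'N' (after the try/except). Output: DXN

Answer: DXN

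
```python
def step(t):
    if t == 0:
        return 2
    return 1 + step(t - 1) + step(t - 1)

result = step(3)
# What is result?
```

step(t) = 1 + 2·step(t-1), step(0)=2. Closed form: (2+1)·2^3 - 1 = 23.

Answer: 23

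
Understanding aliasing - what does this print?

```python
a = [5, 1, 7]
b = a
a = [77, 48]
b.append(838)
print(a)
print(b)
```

Key concept: rebinding vs mutation: a is rebound to a new list, b still points at the original.
Step by step:
`a = [5, 1, 7]` → a = [5, 1, 7]
`b = a` → b = [5, 1, 7] (same object as a)
`a = [77, 48]` → a = [77, 48]
`b.append(838)` → b = [5, 1, 7, 838]
`print(a)` → prints [77, 48]
`print(b)` → prints [5, 1, 7, 838]

Answer:
[77, 48]
[5, 1, 7, 838]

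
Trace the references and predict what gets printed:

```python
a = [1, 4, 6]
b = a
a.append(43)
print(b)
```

Key concept: basic list aliasing.
Step by step:
`a = [1, 4, 6]` → a = [1, 4, 6]
`b = a` → b = [1, 4, 6] (same object as a)
`a.append(43)` → a = [1, 4, 6, 43] (same object as b); b = [1, 4, 6, 43] (same object as a)
`print(b)` → prints [1, 4, 6, 43]

Answer: [1, 4, 6, 43]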